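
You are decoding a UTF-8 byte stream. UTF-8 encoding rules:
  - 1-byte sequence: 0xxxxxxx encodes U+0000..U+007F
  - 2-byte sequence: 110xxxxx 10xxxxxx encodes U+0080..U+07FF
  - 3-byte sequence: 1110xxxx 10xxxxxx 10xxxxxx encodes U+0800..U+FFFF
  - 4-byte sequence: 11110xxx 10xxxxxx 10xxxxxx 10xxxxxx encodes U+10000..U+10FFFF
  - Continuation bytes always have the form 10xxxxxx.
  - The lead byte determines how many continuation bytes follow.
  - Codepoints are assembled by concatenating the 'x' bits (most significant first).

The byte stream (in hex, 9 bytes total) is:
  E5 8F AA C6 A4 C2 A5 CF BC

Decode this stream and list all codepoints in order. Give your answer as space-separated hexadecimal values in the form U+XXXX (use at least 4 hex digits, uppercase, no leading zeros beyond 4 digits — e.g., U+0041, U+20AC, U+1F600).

Byte[0]=E5: 3-byte lead, need 2 cont bytes. acc=0x5
Byte[1]=8F: continuation. acc=(acc<<6)|0x0F=0x14F
Byte[2]=AA: continuation. acc=(acc<<6)|0x2A=0x53EA
Completed: cp=U+53EA (starts at byte 0)
Byte[3]=C6: 2-byte lead, need 1 cont bytes. acc=0x6
Byte[4]=A4: continuation. acc=(acc<<6)|0x24=0x1A4
Completed: cp=U+01A4 (starts at byte 3)
Byte[5]=C2: 2-byte lead, need 1 cont bytes. acc=0x2
Byte[6]=A5: continuation. acc=(acc<<6)|0x25=0xA5
Completed: cp=U+00A5 (starts at byte 5)
Byte[7]=CF: 2-byte lead, need 1 cont bytes. acc=0xF
Byte[8]=BC: continuation. acc=(acc<<6)|0x3C=0x3FC
Completed: cp=U+03FC (starts at byte 7)

Answer: U+53EA U+01A4 U+00A5 U+03FC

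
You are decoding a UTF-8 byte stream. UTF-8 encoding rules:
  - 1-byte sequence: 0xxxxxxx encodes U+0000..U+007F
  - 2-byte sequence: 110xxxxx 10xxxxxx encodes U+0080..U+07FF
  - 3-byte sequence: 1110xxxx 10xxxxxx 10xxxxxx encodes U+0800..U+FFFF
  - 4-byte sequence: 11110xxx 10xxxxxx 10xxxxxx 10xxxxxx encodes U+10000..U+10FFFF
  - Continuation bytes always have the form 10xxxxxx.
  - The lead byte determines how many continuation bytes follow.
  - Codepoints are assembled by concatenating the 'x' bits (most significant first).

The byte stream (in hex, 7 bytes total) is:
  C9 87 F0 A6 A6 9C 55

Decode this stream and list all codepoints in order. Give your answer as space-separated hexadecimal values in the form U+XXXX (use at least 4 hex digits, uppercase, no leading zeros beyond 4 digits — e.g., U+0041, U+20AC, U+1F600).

Byte[0]=C9: 2-byte lead, need 1 cont bytes. acc=0x9
Byte[1]=87: continuation. acc=(acc<<6)|0x07=0x247
Completed: cp=U+0247 (starts at byte 0)
Byte[2]=F0: 4-byte lead, need 3 cont bytes. acc=0x0
Byte[3]=A6: continuation. acc=(acc<<6)|0x26=0x26
Byte[4]=A6: continuation. acc=(acc<<6)|0x26=0x9A6
Byte[5]=9C: continuation. acc=(acc<<6)|0x1C=0x2699C
Completed: cp=U+2699C (starts at byte 2)
Byte[6]=55: 1-byte ASCII. cp=U+0055

Answer: U+0247 U+2699C U+0055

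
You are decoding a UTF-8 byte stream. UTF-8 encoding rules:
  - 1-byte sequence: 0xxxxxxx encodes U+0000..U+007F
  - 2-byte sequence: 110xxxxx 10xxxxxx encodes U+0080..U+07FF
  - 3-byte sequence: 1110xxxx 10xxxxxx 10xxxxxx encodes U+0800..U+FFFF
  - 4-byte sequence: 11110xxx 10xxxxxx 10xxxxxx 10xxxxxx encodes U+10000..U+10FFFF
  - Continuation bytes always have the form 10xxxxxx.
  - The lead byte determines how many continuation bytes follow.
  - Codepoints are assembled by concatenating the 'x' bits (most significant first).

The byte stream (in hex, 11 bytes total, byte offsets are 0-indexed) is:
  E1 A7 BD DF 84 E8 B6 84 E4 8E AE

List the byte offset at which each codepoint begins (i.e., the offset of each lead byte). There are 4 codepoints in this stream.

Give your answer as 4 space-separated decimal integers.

Byte[0]=E1: 3-byte lead, need 2 cont bytes. acc=0x1
Byte[1]=A7: continuation. acc=(acc<<6)|0x27=0x67
Byte[2]=BD: continuation. acc=(acc<<6)|0x3D=0x19FD
Completed: cp=U+19FD (starts at byte 0)
Byte[3]=DF: 2-byte lead, need 1 cont bytes. acc=0x1F
Byte[4]=84: continuation. acc=(acc<<6)|0x04=0x7C4
Completed: cp=U+07C4 (starts at byte 3)
Byte[5]=E8: 3-byte lead, need 2 cont bytes. acc=0x8
Byte[6]=B6: continuation. acc=(acc<<6)|0x36=0x236
Byte[7]=84: continuation. acc=(acc<<6)|0x04=0x8D84
Completed: cp=U+8D84 (starts at byte 5)
Byte[8]=E4: 3-byte lead, need 2 cont bytes. acc=0x4
Byte[9]=8E: continuation. acc=(acc<<6)|0x0E=0x10E
Byte[10]=AE: continuation. acc=(acc<<6)|0x2E=0x43AE
Completed: cp=U+43AE (starts at byte 8)

Answer: 0 3 5 8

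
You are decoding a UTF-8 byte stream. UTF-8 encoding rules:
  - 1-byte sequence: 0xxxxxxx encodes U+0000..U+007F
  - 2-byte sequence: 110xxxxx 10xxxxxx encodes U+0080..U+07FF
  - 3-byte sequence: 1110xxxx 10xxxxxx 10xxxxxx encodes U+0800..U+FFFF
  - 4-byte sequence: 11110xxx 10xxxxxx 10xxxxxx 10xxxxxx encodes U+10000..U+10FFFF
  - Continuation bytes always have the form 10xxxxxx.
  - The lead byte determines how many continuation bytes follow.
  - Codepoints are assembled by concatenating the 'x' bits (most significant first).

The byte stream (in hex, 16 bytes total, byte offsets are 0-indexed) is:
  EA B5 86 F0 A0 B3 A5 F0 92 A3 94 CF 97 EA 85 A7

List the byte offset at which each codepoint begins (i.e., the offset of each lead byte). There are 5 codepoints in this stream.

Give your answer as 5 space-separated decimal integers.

Answer: 0 3 7 11 13

Derivation:
Byte[0]=EA: 3-byte lead, need 2 cont bytes. acc=0xA
Byte[1]=B5: continuation. acc=(acc<<6)|0x35=0x2B5
Byte[2]=86: continuation. acc=(acc<<6)|0x06=0xAD46
Completed: cp=U+AD46 (starts at byte 0)
Byte[3]=F0: 4-byte lead, need 3 cont bytes. acc=0x0
Byte[4]=A0: continuation. acc=(acc<<6)|0x20=0x20
Byte[5]=B3: continuation. acc=(acc<<6)|0x33=0x833
Byte[6]=A5: continuation. acc=(acc<<6)|0x25=0x20CE5
Completed: cp=U+20CE5 (starts at byte 3)
Byte[7]=F0: 4-byte lead, need 3 cont bytes. acc=0x0
Byte[8]=92: continuation. acc=(acc<<6)|0x12=0x12
Byte[9]=A3: continuation. acc=(acc<<6)|0x23=0x4A3
Byte[10]=94: continuation. acc=(acc<<6)|0x14=0x128D4
Completed: cp=U+128D4 (starts at byte 7)
Byte[11]=CF: 2-byte lead, need 1 cont bytes. acc=0xF
Byte[12]=97: continuation. acc=(acc<<6)|0x17=0x3D7
Completed: cp=U+03D7 (starts at byte 11)
Byte[13]=EA: 3-byte lead, need 2 cont bytes. acc=0xA
Byte[14]=85: continuation. acc=(acc<<6)|0x05=0x285
Byte[15]=A7: continuation. acc=(acc<<6)|0x27=0xA167
Completed: cp=U+A167 (starts at byte 13)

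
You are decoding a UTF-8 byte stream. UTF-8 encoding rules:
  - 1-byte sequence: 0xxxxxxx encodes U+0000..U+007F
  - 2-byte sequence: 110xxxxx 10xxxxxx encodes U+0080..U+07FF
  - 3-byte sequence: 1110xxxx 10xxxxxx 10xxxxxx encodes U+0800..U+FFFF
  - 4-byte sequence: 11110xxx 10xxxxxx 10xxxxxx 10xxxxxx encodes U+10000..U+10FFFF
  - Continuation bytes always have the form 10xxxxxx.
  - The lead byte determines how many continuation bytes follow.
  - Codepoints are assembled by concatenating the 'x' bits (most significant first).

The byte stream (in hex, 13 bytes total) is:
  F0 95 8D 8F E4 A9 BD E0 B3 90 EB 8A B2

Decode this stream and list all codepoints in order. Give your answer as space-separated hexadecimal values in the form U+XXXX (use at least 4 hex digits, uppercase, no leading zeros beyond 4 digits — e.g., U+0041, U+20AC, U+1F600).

Answer: U+1534F U+4A7D U+0CD0 U+B2B2

Derivation:
Byte[0]=F0: 4-byte lead, need 3 cont bytes. acc=0x0
Byte[1]=95: continuation. acc=(acc<<6)|0x15=0x15
Byte[2]=8D: continuation. acc=(acc<<6)|0x0D=0x54D
Byte[3]=8F: continuation. acc=(acc<<6)|0x0F=0x1534F
Completed: cp=U+1534F (starts at byte 0)
Byte[4]=E4: 3-byte lead, need 2 cont bytes. acc=0x4
Byte[5]=A9: continuation. acc=(acc<<6)|0x29=0x129
Byte[6]=BD: continuation. acc=(acc<<6)|0x3D=0x4A7D
Completed: cp=U+4A7D (starts at byte 4)
Byte[7]=E0: 3-byte lead, need 2 cont bytes. acc=0x0
Byte[8]=B3: continuation. acc=(acc<<6)|0x33=0x33
Byte[9]=90: continuation. acc=(acc<<6)|0x10=0xCD0
Completed: cp=U+0CD0 (starts at byte 7)
Byte[10]=EB: 3-byte lead, need 2 cont bytes. acc=0xB
Byte[11]=8A: continuation. acc=(acc<<6)|0x0A=0x2CA
Byte[12]=B2: continuation. acc=(acc<<6)|0x32=0xB2B2
Completed: cp=U+B2B2 (starts at byte 10)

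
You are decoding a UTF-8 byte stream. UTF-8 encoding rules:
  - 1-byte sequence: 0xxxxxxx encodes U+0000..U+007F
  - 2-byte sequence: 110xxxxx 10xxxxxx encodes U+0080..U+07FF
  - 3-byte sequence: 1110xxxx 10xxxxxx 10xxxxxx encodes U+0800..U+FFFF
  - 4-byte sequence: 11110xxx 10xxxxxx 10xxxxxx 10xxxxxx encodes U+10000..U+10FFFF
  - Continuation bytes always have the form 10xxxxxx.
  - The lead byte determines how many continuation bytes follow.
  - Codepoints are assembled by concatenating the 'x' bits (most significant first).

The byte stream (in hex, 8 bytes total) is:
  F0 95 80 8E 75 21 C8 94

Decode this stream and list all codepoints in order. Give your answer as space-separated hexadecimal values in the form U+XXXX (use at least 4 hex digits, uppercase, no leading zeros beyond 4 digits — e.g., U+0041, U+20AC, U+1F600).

Answer: U+1500E U+0075 U+0021 U+0214

Derivation:
Byte[0]=F0: 4-byte lead, need 3 cont bytes. acc=0x0
Byte[1]=95: continuation. acc=(acc<<6)|0x15=0x15
Byte[2]=80: continuation. acc=(acc<<6)|0x00=0x540
Byte[3]=8E: continuation. acc=(acc<<6)|0x0E=0x1500E
Completed: cp=U+1500E (starts at byte 0)
Byte[4]=75: 1-byte ASCII. cp=U+0075
Byte[5]=21: 1-byte ASCII. cp=U+0021
Byte[6]=C8: 2-byte lead, need 1 cont bytes. acc=0x8
Byte[7]=94: continuation. acc=(acc<<6)|0x14=0x214
Completed: cp=U+0214 (starts at byte 6)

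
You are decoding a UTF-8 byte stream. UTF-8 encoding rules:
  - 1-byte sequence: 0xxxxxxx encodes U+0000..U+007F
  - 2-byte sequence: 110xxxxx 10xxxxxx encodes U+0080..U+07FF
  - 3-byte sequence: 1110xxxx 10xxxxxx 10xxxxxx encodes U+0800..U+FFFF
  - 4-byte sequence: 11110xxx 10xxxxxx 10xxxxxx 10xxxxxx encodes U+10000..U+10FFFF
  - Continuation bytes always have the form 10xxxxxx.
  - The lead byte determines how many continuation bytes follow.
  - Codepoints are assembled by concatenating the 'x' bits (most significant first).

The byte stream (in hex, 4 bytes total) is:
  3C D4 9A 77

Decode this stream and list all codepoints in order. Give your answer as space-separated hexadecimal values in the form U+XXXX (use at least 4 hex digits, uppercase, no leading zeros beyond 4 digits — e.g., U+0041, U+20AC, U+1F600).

Byte[0]=3C: 1-byte ASCII. cp=U+003C
Byte[1]=D4: 2-byte lead, need 1 cont bytes. acc=0x14
Byte[2]=9A: continuation. acc=(acc<<6)|0x1A=0x51A
Completed: cp=U+051A (starts at byte 1)
Byte[3]=77: 1-byte ASCII. cp=U+0077

Answer: U+003C U+051A U+0077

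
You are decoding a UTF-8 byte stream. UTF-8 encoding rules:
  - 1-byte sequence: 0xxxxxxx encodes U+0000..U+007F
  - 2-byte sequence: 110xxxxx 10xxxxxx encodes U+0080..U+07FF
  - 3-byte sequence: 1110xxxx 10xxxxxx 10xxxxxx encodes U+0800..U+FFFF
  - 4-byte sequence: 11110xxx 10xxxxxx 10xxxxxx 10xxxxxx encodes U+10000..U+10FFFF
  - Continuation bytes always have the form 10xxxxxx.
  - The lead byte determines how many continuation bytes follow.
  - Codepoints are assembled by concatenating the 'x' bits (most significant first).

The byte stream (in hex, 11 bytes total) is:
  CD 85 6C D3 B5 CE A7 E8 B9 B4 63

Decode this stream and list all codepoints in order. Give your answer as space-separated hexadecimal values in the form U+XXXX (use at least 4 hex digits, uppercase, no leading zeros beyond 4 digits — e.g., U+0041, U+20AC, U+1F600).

Answer: U+0345 U+006C U+04F5 U+03A7 U+8E74 U+0063

Derivation:
Byte[0]=CD: 2-byte lead, need 1 cont bytes. acc=0xD
Byte[1]=85: continuation. acc=(acc<<6)|0x05=0x345
Completed: cp=U+0345 (starts at byte 0)
Byte[2]=6C: 1-byte ASCII. cp=U+006C
Byte[3]=D3: 2-byte lead, need 1 cont bytes. acc=0x13
Byte[4]=B5: continuation. acc=(acc<<6)|0x35=0x4F5
Completed: cp=U+04F5 (starts at byte 3)
Byte[5]=CE: 2-byte lead, need 1 cont bytes. acc=0xE
Byte[6]=A7: continuation. acc=(acc<<6)|0x27=0x3A7
Completed: cp=U+03A7 (starts at byte 5)
Byte[7]=E8: 3-byte lead, need 2 cont bytes. acc=0x8
Byte[8]=B9: continuation. acc=(acc<<6)|0x39=0x239
Byte[9]=B4: continuation. acc=(acc<<6)|0x34=0x8E74
Completed: cp=U+8E74 (starts at byte 7)
Byte[10]=63: 1-byte ASCII. cp=U+0063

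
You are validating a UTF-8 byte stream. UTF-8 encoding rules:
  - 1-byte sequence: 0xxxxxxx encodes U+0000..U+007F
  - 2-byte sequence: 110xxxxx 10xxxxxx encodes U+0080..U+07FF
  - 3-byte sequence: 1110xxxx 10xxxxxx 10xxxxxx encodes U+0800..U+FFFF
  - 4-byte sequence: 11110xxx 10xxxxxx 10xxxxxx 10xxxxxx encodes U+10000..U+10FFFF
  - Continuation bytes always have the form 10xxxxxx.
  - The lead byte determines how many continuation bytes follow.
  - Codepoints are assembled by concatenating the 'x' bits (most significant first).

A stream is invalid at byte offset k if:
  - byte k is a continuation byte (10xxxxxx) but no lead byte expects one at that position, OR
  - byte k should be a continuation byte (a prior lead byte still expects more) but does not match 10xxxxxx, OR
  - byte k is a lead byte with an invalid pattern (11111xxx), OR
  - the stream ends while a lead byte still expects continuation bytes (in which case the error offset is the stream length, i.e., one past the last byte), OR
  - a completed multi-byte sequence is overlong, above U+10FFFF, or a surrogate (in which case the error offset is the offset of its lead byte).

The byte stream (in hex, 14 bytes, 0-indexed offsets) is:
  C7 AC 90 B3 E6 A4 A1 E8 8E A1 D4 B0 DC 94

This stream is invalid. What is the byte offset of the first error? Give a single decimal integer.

Byte[0]=C7: 2-byte lead, need 1 cont bytes. acc=0x7
Byte[1]=AC: continuation. acc=(acc<<6)|0x2C=0x1EC
Completed: cp=U+01EC (starts at byte 0)
Byte[2]=90: INVALID lead byte (not 0xxx/110x/1110/11110)

Answer: 2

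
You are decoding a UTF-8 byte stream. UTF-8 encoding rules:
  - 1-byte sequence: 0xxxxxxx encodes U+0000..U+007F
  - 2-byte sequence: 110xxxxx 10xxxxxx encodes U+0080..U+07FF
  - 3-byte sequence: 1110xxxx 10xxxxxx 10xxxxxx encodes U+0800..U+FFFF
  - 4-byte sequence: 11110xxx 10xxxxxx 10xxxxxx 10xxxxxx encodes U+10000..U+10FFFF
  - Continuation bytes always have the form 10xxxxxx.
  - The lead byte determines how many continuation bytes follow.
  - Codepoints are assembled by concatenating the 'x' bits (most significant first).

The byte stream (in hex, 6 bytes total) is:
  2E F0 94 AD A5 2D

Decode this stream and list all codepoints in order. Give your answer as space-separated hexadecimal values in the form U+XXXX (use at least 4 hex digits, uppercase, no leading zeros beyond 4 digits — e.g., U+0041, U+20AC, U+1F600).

Byte[0]=2E: 1-byte ASCII. cp=U+002E
Byte[1]=F0: 4-byte lead, need 3 cont bytes. acc=0x0
Byte[2]=94: continuation. acc=(acc<<6)|0x14=0x14
Byte[3]=AD: continuation. acc=(acc<<6)|0x2D=0x52D
Byte[4]=A5: continuation. acc=(acc<<6)|0x25=0x14B65
Completed: cp=U+14B65 (starts at byte 1)
Byte[5]=2D: 1-byte ASCII. cp=U+002D

Answer: U+002E U+14B65 U+002D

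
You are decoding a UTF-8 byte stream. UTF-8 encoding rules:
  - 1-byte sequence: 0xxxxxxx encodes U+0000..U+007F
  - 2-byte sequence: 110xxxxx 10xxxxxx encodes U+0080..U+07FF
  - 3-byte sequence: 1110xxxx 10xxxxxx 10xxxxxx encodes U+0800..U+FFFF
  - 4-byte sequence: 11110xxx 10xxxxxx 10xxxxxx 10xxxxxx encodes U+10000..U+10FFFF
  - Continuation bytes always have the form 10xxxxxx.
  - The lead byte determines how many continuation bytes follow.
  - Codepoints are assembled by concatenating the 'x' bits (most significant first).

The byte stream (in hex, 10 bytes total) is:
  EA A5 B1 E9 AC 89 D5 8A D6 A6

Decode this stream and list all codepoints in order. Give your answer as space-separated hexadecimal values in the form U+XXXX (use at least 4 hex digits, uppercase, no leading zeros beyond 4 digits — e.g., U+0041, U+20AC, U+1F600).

Answer: U+A971 U+9B09 U+054A U+05A6

Derivation:
Byte[0]=EA: 3-byte lead, need 2 cont bytes. acc=0xA
Byte[1]=A5: continuation. acc=(acc<<6)|0x25=0x2A5
Byte[2]=B1: continuation. acc=(acc<<6)|0x31=0xA971
Completed: cp=U+A971 (starts at byte 0)
Byte[3]=E9: 3-byte lead, need 2 cont bytes. acc=0x9
Byte[4]=AC: continuation. acc=(acc<<6)|0x2C=0x26C
Byte[5]=89: continuation. acc=(acc<<6)|0x09=0x9B09
Completed: cp=U+9B09 (starts at byte 3)
Byte[6]=D5: 2-byte lead, need 1 cont bytes. acc=0x15
Byte[7]=8A: continuation. acc=(acc<<6)|0x0A=0x54A
Completed: cp=U+054A (starts at byte 6)
Byte[8]=D6: 2-byte lead, need 1 cont bytes. acc=0x16
Byte[9]=A6: continuation. acc=(acc<<6)|0x26=0x5A6
Completed: cp=U+05A6 (starts at byte 8)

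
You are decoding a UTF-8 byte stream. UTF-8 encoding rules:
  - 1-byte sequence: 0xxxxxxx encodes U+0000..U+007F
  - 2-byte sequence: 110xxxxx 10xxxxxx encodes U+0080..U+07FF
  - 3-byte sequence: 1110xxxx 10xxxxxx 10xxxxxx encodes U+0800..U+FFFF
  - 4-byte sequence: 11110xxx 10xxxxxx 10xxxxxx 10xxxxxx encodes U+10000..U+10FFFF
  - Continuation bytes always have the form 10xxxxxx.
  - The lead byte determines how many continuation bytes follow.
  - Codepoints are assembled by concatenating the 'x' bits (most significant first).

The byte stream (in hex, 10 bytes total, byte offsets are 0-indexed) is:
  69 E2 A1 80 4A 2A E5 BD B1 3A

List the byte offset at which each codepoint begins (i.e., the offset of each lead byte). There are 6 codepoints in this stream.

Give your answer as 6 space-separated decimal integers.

Byte[0]=69: 1-byte ASCII. cp=U+0069
Byte[1]=E2: 3-byte lead, need 2 cont bytes. acc=0x2
Byte[2]=A1: continuation. acc=(acc<<6)|0x21=0xA1
Byte[3]=80: continuation. acc=(acc<<6)|0x00=0x2840
Completed: cp=U+2840 (starts at byte 1)
Byte[4]=4A: 1-byte ASCII. cp=U+004A
Byte[5]=2A: 1-byte ASCII. cp=U+002A
Byte[6]=E5: 3-byte lead, need 2 cont bytes. acc=0x5
Byte[7]=BD: continuation. acc=(acc<<6)|0x3D=0x17D
Byte[8]=B1: continuation. acc=(acc<<6)|0x31=0x5F71
Completed: cp=U+5F71 (starts at byte 6)
Byte[9]=3A: 1-byte ASCII. cp=U+003A

Answer: 0 1 4 5 6 9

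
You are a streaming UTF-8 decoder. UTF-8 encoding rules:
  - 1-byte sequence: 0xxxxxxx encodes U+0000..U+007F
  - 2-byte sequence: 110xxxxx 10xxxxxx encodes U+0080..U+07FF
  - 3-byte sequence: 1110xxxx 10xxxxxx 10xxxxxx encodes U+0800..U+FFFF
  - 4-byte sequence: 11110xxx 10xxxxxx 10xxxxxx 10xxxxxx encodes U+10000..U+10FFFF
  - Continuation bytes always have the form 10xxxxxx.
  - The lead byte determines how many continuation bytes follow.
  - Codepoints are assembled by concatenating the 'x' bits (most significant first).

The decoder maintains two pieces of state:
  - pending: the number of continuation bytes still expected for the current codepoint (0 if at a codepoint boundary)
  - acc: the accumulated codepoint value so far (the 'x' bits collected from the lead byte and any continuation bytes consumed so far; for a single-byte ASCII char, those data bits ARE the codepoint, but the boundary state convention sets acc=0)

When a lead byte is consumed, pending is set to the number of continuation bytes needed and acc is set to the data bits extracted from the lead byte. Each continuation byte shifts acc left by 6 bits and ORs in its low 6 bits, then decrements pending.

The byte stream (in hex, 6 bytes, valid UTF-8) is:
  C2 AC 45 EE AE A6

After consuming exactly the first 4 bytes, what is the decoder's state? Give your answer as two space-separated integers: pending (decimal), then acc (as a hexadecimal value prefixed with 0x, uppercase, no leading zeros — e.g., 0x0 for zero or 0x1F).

Answer: 2 0xE

Derivation:
Byte[0]=C2: 2-byte lead. pending=1, acc=0x2
Byte[1]=AC: continuation. acc=(acc<<6)|0x2C=0xAC, pending=0
Byte[2]=45: 1-byte. pending=0, acc=0x0
Byte[3]=EE: 3-byte lead. pending=2, acc=0xE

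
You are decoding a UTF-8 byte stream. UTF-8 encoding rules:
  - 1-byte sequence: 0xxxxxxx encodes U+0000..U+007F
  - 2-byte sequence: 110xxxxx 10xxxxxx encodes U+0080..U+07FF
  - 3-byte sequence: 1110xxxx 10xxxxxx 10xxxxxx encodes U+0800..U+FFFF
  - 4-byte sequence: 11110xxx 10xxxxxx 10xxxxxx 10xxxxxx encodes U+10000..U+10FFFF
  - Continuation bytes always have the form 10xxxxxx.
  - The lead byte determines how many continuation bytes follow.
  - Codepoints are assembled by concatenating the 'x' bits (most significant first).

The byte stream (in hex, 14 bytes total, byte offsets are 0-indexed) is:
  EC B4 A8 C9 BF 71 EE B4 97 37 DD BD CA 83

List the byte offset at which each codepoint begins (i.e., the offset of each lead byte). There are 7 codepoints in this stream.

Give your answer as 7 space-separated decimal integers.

Byte[0]=EC: 3-byte lead, need 2 cont bytes. acc=0xC
Byte[1]=B4: continuation. acc=(acc<<6)|0x34=0x334
Byte[2]=A8: continuation. acc=(acc<<6)|0x28=0xCD28
Completed: cp=U+CD28 (starts at byte 0)
Byte[3]=C9: 2-byte lead, need 1 cont bytes. acc=0x9
Byte[4]=BF: continuation. acc=(acc<<6)|0x3F=0x27F
Completed: cp=U+027F (starts at byte 3)
Byte[5]=71: 1-byte ASCII. cp=U+0071
Byte[6]=EE: 3-byte lead, need 2 cont bytes. acc=0xE
Byte[7]=B4: continuation. acc=(acc<<6)|0x34=0x3B4
Byte[8]=97: continuation. acc=(acc<<6)|0x17=0xED17
Completed: cp=U+ED17 (starts at byte 6)
Byte[9]=37: 1-byte ASCII. cp=U+0037
Byte[10]=DD: 2-byte lead, need 1 cont bytes. acc=0x1D
Byte[11]=BD: continuation. acc=(acc<<6)|0x3D=0x77D
Completed: cp=U+077D (starts at byte 10)
Byte[12]=CA: 2-byte lead, need 1 cont bytes. acc=0xA
Byte[13]=83: continuation. acc=(acc<<6)|0x03=0x283
Completed: cp=U+0283 (starts at byte 12)

Answer: 0 3 5 6 9 10 12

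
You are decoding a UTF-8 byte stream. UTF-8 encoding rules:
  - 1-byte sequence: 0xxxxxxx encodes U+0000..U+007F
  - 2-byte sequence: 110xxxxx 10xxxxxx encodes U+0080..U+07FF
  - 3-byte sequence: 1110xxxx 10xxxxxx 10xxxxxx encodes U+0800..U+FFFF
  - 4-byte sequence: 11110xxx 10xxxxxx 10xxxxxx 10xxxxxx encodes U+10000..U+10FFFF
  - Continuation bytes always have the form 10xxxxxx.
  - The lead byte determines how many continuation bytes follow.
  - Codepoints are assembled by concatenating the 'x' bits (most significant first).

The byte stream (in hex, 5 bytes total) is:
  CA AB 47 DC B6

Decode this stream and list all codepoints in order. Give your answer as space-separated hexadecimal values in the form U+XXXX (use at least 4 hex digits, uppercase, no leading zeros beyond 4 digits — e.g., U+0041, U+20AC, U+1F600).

Answer: U+02AB U+0047 U+0736

Derivation:
Byte[0]=CA: 2-byte lead, need 1 cont bytes. acc=0xA
Byte[1]=AB: continuation. acc=(acc<<6)|0x2B=0x2AB
Completed: cp=U+02AB (starts at byte 0)
Byte[2]=47: 1-byte ASCII. cp=U+0047
Byte[3]=DC: 2-byte lead, need 1 cont bytes. acc=0x1C
Byte[4]=B6: continuation. acc=(acc<<6)|0x36=0x736
Completed: cp=U+0736 (starts at byte 3)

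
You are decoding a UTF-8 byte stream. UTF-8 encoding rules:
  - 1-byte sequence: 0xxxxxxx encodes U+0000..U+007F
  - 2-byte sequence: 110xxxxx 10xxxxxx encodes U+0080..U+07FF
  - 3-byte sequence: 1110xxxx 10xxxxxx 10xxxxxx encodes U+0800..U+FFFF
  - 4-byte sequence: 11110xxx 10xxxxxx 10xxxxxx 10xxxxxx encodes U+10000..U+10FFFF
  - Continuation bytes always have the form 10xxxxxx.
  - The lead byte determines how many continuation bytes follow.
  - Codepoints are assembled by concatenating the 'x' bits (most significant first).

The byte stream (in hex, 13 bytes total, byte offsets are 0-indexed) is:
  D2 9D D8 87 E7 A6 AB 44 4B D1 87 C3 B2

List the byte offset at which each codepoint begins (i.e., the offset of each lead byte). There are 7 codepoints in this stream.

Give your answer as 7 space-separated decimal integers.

Byte[0]=D2: 2-byte lead, need 1 cont bytes. acc=0x12
Byte[1]=9D: continuation. acc=(acc<<6)|0x1D=0x49D
Completed: cp=U+049D (starts at byte 0)
Byte[2]=D8: 2-byte lead, need 1 cont bytes. acc=0x18
Byte[3]=87: continuation. acc=(acc<<6)|0x07=0x607
Completed: cp=U+0607 (starts at byte 2)
Byte[4]=E7: 3-byte lead, need 2 cont bytes. acc=0x7
Byte[5]=A6: continuation. acc=(acc<<6)|0x26=0x1E6
Byte[6]=AB: continuation. acc=(acc<<6)|0x2B=0x79AB
Completed: cp=U+79AB (starts at byte 4)
Byte[7]=44: 1-byte ASCII. cp=U+0044
Byte[8]=4B: 1-byte ASCII. cp=U+004B
Byte[9]=D1: 2-byte lead, need 1 cont bytes. acc=0x11
Byte[10]=87: continuation. acc=(acc<<6)|0x07=0x447
Completed: cp=U+0447 (starts at byte 9)
Byte[11]=C3: 2-byte lead, need 1 cont bytes. acc=0x3
Byte[12]=B2: continuation. acc=(acc<<6)|0x32=0xF2
Completed: cp=U+00F2 (starts at byte 11)

Answer: 0 2 4 7 8 9 11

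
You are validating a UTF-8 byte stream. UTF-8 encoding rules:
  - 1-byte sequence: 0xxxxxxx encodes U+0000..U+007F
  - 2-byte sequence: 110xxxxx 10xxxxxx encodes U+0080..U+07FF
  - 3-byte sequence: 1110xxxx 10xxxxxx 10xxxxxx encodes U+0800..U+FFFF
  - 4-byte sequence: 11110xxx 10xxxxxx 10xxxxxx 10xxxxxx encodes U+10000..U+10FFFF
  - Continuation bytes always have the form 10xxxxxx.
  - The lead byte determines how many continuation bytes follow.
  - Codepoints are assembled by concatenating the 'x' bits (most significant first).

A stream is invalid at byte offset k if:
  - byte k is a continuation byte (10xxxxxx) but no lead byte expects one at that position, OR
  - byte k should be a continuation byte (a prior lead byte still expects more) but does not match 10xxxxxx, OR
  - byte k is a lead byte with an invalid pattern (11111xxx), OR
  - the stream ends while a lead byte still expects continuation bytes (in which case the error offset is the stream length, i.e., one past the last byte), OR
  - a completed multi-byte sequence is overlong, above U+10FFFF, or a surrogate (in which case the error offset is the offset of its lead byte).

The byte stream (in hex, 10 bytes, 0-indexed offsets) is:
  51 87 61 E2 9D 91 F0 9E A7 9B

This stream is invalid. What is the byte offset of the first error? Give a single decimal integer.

Answer: 1

Derivation:
Byte[0]=51: 1-byte ASCII. cp=U+0051
Byte[1]=87: INVALID lead byte (not 0xxx/110x/1110/11110)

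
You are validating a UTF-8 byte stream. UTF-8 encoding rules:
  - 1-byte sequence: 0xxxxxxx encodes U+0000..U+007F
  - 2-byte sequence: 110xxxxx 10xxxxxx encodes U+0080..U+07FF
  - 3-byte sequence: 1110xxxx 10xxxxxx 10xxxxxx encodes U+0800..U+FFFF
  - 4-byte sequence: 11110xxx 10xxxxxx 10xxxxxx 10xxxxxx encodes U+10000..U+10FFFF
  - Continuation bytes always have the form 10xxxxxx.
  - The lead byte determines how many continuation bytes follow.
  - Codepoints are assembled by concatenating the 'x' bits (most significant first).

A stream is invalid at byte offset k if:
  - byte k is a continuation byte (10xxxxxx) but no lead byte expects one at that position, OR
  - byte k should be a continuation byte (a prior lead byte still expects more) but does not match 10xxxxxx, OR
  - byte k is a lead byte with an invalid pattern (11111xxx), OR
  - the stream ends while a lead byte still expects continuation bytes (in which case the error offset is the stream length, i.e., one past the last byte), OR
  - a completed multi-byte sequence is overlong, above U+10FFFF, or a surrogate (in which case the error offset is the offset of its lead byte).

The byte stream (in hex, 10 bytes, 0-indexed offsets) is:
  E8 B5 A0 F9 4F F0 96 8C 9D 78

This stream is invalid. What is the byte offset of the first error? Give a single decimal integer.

Answer: 3

Derivation:
Byte[0]=E8: 3-byte lead, need 2 cont bytes. acc=0x8
Byte[1]=B5: continuation. acc=(acc<<6)|0x35=0x235
Byte[2]=A0: continuation. acc=(acc<<6)|0x20=0x8D60
Completed: cp=U+8D60 (starts at byte 0)
Byte[3]=F9: INVALID lead byte (not 0xxx/110x/1110/11110)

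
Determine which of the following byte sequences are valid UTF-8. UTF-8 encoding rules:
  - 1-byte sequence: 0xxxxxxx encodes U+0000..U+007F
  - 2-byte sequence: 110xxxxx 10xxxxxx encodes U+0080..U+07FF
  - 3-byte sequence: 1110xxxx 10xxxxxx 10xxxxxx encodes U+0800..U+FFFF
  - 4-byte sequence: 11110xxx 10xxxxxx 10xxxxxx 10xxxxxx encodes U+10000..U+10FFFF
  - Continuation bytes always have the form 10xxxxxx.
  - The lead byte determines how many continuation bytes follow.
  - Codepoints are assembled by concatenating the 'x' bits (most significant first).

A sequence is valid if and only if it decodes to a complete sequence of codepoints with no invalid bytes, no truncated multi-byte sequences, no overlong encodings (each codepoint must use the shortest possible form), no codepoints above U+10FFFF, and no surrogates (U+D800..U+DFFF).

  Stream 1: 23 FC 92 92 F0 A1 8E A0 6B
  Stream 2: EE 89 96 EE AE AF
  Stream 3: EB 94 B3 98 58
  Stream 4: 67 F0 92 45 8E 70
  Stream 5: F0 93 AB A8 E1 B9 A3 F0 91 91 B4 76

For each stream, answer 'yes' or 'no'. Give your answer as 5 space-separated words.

Stream 1: error at byte offset 1. INVALID
Stream 2: decodes cleanly. VALID
Stream 3: error at byte offset 3. INVALID
Stream 4: error at byte offset 3. INVALID
Stream 5: decodes cleanly. VALID

Answer: no yes no no yes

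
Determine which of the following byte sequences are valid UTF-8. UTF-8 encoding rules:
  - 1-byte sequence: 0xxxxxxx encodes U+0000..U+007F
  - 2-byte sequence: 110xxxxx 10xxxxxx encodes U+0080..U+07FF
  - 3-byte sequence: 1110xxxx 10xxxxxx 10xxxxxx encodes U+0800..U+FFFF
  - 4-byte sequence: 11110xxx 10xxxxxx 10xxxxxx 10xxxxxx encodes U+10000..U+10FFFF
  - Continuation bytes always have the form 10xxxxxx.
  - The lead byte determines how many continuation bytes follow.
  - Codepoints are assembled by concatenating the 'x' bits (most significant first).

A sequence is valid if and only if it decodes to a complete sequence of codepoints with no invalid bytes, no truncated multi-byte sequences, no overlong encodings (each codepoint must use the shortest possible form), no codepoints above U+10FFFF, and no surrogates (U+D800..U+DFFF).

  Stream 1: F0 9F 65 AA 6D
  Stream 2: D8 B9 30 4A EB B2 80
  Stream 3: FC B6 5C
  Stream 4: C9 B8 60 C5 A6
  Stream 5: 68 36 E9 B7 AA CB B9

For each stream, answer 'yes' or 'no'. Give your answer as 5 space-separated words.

Stream 1: error at byte offset 2. INVALID
Stream 2: decodes cleanly. VALID
Stream 3: error at byte offset 0. INVALID
Stream 4: decodes cleanly. VALID
Stream 5: decodes cleanly. VALID

Answer: no yes no yes yes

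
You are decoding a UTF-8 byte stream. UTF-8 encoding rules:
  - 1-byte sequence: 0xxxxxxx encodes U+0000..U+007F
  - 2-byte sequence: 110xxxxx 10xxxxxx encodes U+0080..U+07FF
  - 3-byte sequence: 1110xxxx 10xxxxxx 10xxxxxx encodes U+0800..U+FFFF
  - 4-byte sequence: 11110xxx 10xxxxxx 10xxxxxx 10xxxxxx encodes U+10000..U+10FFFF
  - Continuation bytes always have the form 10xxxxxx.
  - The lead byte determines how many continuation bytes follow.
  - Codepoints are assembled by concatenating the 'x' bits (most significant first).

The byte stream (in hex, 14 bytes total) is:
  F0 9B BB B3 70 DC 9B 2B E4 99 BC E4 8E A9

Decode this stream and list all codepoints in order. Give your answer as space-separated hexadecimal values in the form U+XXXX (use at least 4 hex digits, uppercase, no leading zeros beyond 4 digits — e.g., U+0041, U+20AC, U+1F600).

Byte[0]=F0: 4-byte lead, need 3 cont bytes. acc=0x0
Byte[1]=9B: continuation. acc=(acc<<6)|0x1B=0x1B
Byte[2]=BB: continuation. acc=(acc<<6)|0x3B=0x6FB
Byte[3]=B3: continuation. acc=(acc<<6)|0x33=0x1BEF3
Completed: cp=U+1BEF3 (starts at byte 0)
Byte[4]=70: 1-byte ASCII. cp=U+0070
Byte[5]=DC: 2-byte lead, need 1 cont bytes. acc=0x1C
Byte[6]=9B: continuation. acc=(acc<<6)|0x1B=0x71B
Completed: cp=U+071B (starts at byte 5)
Byte[7]=2B: 1-byte ASCII. cp=U+002B
Byte[8]=E4: 3-byte lead, need 2 cont bytes. acc=0x4
Byte[9]=99: continuation. acc=(acc<<6)|0x19=0x119
Byte[10]=BC: continuation. acc=(acc<<6)|0x3C=0x467C
Completed: cp=U+467C (starts at byte 8)
Byte[11]=E4: 3-byte lead, need 2 cont bytes. acc=0x4
Byte[12]=8E: continuation. acc=(acc<<6)|0x0E=0x10E
Byte[13]=A9: continuation. acc=(acc<<6)|0x29=0x43A9
Completed: cp=U+43A9 (starts at byte 11)

Answer: U+1BEF3 U+0070 U+071B U+002B U+467C U+43A9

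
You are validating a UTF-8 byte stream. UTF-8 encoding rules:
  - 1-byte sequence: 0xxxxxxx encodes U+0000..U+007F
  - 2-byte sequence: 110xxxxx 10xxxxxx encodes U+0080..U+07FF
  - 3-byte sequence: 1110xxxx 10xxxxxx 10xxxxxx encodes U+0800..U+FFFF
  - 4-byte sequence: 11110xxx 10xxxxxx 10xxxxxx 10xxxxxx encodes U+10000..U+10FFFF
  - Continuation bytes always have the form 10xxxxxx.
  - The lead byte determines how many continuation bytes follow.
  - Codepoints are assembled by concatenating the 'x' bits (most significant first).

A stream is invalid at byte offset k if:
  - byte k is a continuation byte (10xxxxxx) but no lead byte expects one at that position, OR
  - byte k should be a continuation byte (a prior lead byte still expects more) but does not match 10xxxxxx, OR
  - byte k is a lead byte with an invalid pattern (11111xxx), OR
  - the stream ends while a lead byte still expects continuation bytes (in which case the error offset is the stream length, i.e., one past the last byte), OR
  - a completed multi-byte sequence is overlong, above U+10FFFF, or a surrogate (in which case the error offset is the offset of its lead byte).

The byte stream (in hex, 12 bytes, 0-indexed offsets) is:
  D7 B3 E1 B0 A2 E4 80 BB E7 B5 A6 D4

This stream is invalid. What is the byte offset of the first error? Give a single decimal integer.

Answer: 12

Derivation:
Byte[0]=D7: 2-byte lead, need 1 cont bytes. acc=0x17
Byte[1]=B3: continuation. acc=(acc<<6)|0x33=0x5F3
Completed: cp=U+05F3 (starts at byte 0)
Byte[2]=E1: 3-byte lead, need 2 cont bytes. acc=0x1
Byte[3]=B0: continuation. acc=(acc<<6)|0x30=0x70
Byte[4]=A2: continuation. acc=(acc<<6)|0x22=0x1C22
Completed: cp=U+1C22 (starts at byte 2)
Byte[5]=E4: 3-byte lead, need 2 cont bytes. acc=0x4
Byte[6]=80: continuation. acc=(acc<<6)|0x00=0x100
Byte[7]=BB: continuation. acc=(acc<<6)|0x3B=0x403B
Completed: cp=U+403B (starts at byte 5)
Byte[8]=E7: 3-byte lead, need 2 cont bytes. acc=0x7
Byte[9]=B5: continuation. acc=(acc<<6)|0x35=0x1F5
Byte[10]=A6: continuation. acc=(acc<<6)|0x26=0x7D66
Completed: cp=U+7D66 (starts at byte 8)
Byte[11]=D4: 2-byte lead, need 1 cont bytes. acc=0x14
Byte[12]: stream ended, expected continuation. INVALID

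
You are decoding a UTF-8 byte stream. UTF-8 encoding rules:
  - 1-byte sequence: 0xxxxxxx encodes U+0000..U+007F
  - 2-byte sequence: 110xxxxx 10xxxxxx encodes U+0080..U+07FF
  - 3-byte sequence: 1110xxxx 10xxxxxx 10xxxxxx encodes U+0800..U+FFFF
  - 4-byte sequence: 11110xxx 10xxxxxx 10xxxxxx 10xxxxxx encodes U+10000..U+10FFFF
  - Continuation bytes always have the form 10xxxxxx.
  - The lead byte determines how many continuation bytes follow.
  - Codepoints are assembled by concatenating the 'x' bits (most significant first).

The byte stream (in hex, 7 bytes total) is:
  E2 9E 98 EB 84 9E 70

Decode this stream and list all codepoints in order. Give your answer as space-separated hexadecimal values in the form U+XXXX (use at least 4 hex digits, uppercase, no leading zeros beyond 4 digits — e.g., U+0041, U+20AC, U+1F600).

Answer: U+2798 U+B11E U+0070

Derivation:
Byte[0]=E2: 3-byte lead, need 2 cont bytes. acc=0x2
Byte[1]=9E: continuation. acc=(acc<<6)|0x1E=0x9E
Byte[2]=98: continuation. acc=(acc<<6)|0x18=0x2798
Completed: cp=U+2798 (starts at byte 0)
Byte[3]=EB: 3-byte lead, need 2 cont bytes. acc=0xB
Byte[4]=84: continuation. acc=(acc<<6)|0x04=0x2C4
Byte[5]=9E: continuation. acc=(acc<<6)|0x1E=0xB11E
Completed: cp=U+B11E (starts at byte 3)
Byte[6]=70: 1-byte ASCII. cp=U+0070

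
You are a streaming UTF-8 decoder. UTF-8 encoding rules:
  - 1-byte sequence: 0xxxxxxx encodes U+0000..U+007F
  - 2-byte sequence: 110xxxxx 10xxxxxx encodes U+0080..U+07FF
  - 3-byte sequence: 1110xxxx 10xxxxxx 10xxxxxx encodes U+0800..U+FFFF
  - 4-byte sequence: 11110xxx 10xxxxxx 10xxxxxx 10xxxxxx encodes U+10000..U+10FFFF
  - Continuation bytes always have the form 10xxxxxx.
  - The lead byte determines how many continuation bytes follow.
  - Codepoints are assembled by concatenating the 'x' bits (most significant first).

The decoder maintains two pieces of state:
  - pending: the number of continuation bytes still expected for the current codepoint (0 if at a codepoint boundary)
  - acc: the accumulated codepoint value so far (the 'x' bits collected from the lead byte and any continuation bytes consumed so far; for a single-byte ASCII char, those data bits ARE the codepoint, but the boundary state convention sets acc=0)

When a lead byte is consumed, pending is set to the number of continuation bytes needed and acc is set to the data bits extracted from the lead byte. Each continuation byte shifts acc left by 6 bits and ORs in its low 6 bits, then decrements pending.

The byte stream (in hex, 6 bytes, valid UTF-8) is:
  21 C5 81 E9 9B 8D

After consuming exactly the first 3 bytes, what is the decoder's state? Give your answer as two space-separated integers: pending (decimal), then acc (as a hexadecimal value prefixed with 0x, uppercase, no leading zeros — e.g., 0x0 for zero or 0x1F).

Byte[0]=21: 1-byte. pending=0, acc=0x0
Byte[1]=C5: 2-byte lead. pending=1, acc=0x5
Byte[2]=81: continuation. acc=(acc<<6)|0x01=0x141, pending=0

Answer: 0 0x141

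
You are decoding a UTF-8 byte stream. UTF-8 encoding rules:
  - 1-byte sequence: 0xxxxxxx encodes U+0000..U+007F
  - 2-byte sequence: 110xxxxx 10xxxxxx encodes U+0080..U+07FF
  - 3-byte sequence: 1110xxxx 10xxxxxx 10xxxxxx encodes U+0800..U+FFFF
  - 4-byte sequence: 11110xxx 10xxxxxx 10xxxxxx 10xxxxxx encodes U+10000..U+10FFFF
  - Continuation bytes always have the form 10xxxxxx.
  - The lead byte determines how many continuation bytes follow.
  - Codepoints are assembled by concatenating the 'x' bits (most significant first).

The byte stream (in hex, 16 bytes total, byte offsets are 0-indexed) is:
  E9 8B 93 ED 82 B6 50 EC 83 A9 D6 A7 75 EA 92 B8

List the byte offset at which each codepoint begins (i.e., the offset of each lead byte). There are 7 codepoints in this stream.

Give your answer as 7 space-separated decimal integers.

Byte[0]=E9: 3-byte lead, need 2 cont bytes. acc=0x9
Byte[1]=8B: continuation. acc=(acc<<6)|0x0B=0x24B
Byte[2]=93: continuation. acc=(acc<<6)|0x13=0x92D3
Completed: cp=U+92D3 (starts at byte 0)
Byte[3]=ED: 3-byte lead, need 2 cont bytes. acc=0xD
Byte[4]=82: continuation. acc=(acc<<6)|0x02=0x342
Byte[5]=B6: continuation. acc=(acc<<6)|0x36=0xD0B6
Completed: cp=U+D0B6 (starts at byte 3)
Byte[6]=50: 1-byte ASCII. cp=U+0050
Byte[7]=EC: 3-byte lead, need 2 cont bytes. acc=0xC
Byte[8]=83: continuation. acc=(acc<<6)|0x03=0x303
Byte[9]=A9: continuation. acc=(acc<<6)|0x29=0xC0E9
Completed: cp=U+C0E9 (starts at byte 7)
Byte[10]=D6: 2-byte lead, need 1 cont bytes. acc=0x16
Byte[11]=A7: continuation. acc=(acc<<6)|0x27=0x5A7
Completed: cp=U+05A7 (starts at byte 10)
Byte[12]=75: 1-byte ASCII. cp=U+0075
Byte[13]=EA: 3-byte lead, need 2 cont bytes. acc=0xA
Byte[14]=92: continuation. acc=(acc<<6)|0x12=0x292
Byte[15]=B8: continuation. acc=(acc<<6)|0x38=0xA4B8
Completed: cp=U+A4B8 (starts at byte 13)

Answer: 0 3 6 7 10 12 13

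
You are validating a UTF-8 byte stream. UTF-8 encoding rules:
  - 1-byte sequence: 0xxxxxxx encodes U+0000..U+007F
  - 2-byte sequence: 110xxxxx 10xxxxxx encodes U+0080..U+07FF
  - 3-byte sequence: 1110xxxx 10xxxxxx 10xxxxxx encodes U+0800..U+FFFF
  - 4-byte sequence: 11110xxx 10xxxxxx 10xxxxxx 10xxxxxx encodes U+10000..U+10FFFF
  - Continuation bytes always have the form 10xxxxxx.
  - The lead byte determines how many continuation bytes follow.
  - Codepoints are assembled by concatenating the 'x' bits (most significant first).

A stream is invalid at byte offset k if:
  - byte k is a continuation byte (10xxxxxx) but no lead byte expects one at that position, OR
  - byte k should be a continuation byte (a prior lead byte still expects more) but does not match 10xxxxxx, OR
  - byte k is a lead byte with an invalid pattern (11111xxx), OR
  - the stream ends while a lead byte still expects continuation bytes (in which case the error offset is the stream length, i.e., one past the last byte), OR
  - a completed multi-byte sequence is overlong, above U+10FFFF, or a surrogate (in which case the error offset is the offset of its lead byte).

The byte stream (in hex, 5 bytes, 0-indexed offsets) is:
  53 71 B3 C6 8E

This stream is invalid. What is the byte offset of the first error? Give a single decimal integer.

Answer: 2

Derivation:
Byte[0]=53: 1-byte ASCII. cp=U+0053
Byte[1]=71: 1-byte ASCII. cp=U+0071
Byte[2]=B3: INVALID lead byte (not 0xxx/110x/1110/11110)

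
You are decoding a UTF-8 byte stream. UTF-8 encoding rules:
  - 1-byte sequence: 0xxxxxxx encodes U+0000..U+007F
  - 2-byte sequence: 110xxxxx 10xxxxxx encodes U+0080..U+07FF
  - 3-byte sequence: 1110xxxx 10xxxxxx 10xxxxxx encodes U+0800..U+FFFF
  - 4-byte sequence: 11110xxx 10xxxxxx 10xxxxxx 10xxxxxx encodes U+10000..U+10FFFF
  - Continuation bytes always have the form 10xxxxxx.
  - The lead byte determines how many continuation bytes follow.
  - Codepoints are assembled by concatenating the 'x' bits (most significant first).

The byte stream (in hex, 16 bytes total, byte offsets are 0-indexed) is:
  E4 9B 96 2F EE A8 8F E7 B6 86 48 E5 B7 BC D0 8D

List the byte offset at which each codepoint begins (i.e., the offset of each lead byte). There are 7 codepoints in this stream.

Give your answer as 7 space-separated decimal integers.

Byte[0]=E4: 3-byte lead, need 2 cont bytes. acc=0x4
Byte[1]=9B: continuation. acc=(acc<<6)|0x1B=0x11B
Byte[2]=96: continuation. acc=(acc<<6)|0x16=0x46D6
Completed: cp=U+46D6 (starts at byte 0)
Byte[3]=2F: 1-byte ASCII. cp=U+002F
Byte[4]=EE: 3-byte lead, need 2 cont bytes. acc=0xE
Byte[5]=A8: continuation. acc=(acc<<6)|0x28=0x3A8
Byte[6]=8F: continuation. acc=(acc<<6)|0x0F=0xEA0F
Completed: cp=U+EA0F (starts at byte 4)
Byte[7]=E7: 3-byte lead, need 2 cont bytes. acc=0x7
Byte[8]=B6: continuation. acc=(acc<<6)|0x36=0x1F6
Byte[9]=86: continuation. acc=(acc<<6)|0x06=0x7D86
Completed: cp=U+7D86 (starts at byte 7)
Byte[10]=48: 1-byte ASCII. cp=U+0048
Byte[11]=E5: 3-byte lead, need 2 cont bytes. acc=0x5
Byte[12]=B7: continuation. acc=(acc<<6)|0x37=0x177
Byte[13]=BC: continuation. acc=(acc<<6)|0x3C=0x5DFC
Completed: cp=U+5DFC (starts at byte 11)
Byte[14]=D0: 2-byte lead, need 1 cont bytes. acc=0x10
Byte[15]=8D: continuation. acc=(acc<<6)|0x0D=0x40D
Completed: cp=U+040D (starts at byte 14)

Answer: 0 3 4 7 10 11 14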